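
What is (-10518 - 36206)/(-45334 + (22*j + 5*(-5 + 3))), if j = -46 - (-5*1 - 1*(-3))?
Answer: 11681/11578 ≈ 1.0089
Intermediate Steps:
j = -44 (j = -46 - (-5 + 3) = -46 - 1*(-2) = -46 + 2 = -44)
(-10518 - 36206)/(-45334 + (22*j + 5*(-5 + 3))) = (-10518 - 36206)/(-45334 + (22*(-44) + 5*(-5 + 3))) = -46724/(-45334 + (-968 + 5*(-2))) = -46724/(-45334 + (-968 - 10)) = -46724/(-45334 - 978) = -46724/(-46312) = -46724*(-1/46312) = 11681/11578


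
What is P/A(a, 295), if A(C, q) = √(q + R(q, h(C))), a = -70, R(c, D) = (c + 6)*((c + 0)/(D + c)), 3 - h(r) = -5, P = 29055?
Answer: 5811*√13497135/17818 ≈ 1198.2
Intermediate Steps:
h(r) = 8 (h(r) = 3 - 1*(-5) = 3 + 5 = 8)
R(c, D) = c*(6 + c)/(D + c) (R(c, D) = (6 + c)*(c/(D + c)) = c*(6 + c)/(D + c))
A(C, q) = √(q + q*(6 + q)/(8 + q))
P/A(a, 295) = 29055/((√2*√(295*(7 + 295)/(8 + 295)))) = 29055/((√2*√(295*302/303))) = 29055/((√2*√(295*(1/303)*302))) = 29055/((√2*√(89090/303))) = 29055/((√2*(√26994270/303))) = 29055/((2*√13497135/303)) = 29055*(√13497135/89090) = 5811*√13497135/17818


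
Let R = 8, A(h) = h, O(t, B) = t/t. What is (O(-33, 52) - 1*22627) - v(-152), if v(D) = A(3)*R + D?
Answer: -22498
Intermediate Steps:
O(t, B) = 1
v(D) = 24 + D (v(D) = 3*8 + D = 24 + D)
(O(-33, 52) - 1*22627) - v(-152) = (1 - 1*22627) - (24 - 152) = (1 - 22627) - 1*(-128) = -22626 + 128 = -22498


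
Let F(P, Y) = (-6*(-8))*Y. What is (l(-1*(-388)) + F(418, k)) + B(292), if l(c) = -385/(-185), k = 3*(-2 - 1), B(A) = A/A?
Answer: -15870/37 ≈ -428.92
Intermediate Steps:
B(A) = 1
k = -9 (k = 3*(-3) = -9)
l(c) = 77/37 (l(c) = -385*(-1/185) = 77/37)
F(P, Y) = 48*Y
(l(-1*(-388)) + F(418, k)) + B(292) = (77/37 + 48*(-9)) + 1 = (77/37 - 432) + 1 = -15907/37 + 1 = -15870/37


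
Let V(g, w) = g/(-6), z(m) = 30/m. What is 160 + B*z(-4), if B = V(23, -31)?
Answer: 755/4 ≈ 188.75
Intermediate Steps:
V(g, w) = -g/6 (V(g, w) = g*(-1/6) = -g/6)
B = -23/6 (B = -1/6*23 = -23/6 ≈ -3.8333)
160 + B*z(-4) = 160 - 115/(-4) = 160 - 115*(-1)/4 = 160 - 23/6*(-15/2) = 160 + 115/4 = 755/4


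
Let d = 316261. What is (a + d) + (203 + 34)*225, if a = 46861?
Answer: 416447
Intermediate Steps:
(a + d) + (203 + 34)*225 = (46861 + 316261) + (203 + 34)*225 = 363122 + 237*225 = 363122 + 53325 = 416447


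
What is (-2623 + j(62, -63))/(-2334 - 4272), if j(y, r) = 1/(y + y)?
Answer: 36139/91016 ≈ 0.39706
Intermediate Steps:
j(y, r) = 1/(2*y)
(-2623 + j(62, -63))/(-2334 - 4272) = (-2623 + (1/2)/62)/(-2334 - 4272) = (-2623 + (1/2)*(1/62))/(-6606) = (-2623 + 1/124)*(-1/6606) = -325251/124*(-1/6606) = 36139/91016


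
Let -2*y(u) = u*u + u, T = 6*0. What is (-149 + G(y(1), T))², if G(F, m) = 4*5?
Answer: 16641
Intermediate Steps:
T = 0
y(u) = -u/2 - u²/2 (y(u) = -(u*u + u)/2 = -(u² + u)/2 = -(u + u²)/2 = -u/2 - u²/2)
G(F, m) = 20
(-149 + G(y(1), T))² = (-149 + 20)² = (-129)² = 16641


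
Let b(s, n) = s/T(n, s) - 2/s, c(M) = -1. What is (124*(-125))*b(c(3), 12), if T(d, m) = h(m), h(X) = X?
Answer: -46500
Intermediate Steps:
T(d, m) = m
b(s, n) = 1 - 2/s (b(s, n) = s/s - 2/s = 1 - 2/s)
(124*(-125))*b(c(3), 12) = (124*(-125))*((-2 - 1)/(-1)) = -(-15500)*(-3) = -15500*3 = -46500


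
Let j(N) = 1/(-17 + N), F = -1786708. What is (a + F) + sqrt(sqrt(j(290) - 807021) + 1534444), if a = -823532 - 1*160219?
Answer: -2770459 + sqrt(114360576876 + 546*I*sqrt(15036616959))/273 ≈ -2.7692e+6 + 0.36261*I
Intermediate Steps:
a = -983751 (a = -823532 - 160219 = -983751)
(a + F) + sqrt(sqrt(j(290) - 807021) + 1534444) = (-983751 - 1786708) + sqrt(sqrt(1/(-17 + 290) - 807021) + 1534444) = -2770459 + sqrt(sqrt(1/273 - 807021) + 1534444) = -2770459 + sqrt(sqrt(-220316732/273) + 1534444) = -2770459 + sqrt(2*I*sqrt(15036616959)/273 + 1534444) = -2770459 + sqrt(1534444 + 2*I*sqrt(15036616959)/273)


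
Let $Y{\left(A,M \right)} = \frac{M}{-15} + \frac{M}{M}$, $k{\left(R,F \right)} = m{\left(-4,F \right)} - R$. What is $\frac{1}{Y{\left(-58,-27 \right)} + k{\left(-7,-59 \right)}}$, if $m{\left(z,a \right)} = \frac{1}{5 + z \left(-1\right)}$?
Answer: $\frac{45}{446} \approx 0.1009$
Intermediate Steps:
$m{\left(z,a \right)} = \frac{1}{5 - z}$
$k{\left(R,F \right)} = \frac{1}{9} - R$ ($k{\left(R,F \right)} = - \frac{1}{-5 - 4} - R = - \frac{1}{-9} - R = \left(-1\right) \left(- \frac{1}{9}\right) - R = \frac{1}{9} - R$)
$Y{\left(A,M \right)} = 1 - \frac{M}{15}$ ($Y{\left(A,M \right)} = M \left(- \frac{1}{15}\right) + 1 = - \frac{M}{15} + 1 = 1 - \frac{M}{15}$)
$\frac{1}{Y{\left(-58,-27 \right)} + k{\left(-7,-59 \right)}} = \frac{1}{\left(1 - - \frac{9}{5}\right) + \left(\frac{1}{9} - -7\right)} = \frac{1}{\left(1 + \frac{9}{5}\right) + \left(\frac{1}{9} + 7\right)} = \frac{1}{\frac{14}{5} + \frac{64}{9}} = \frac{1}{\frac{446}{45}} = \frac{45}{446}$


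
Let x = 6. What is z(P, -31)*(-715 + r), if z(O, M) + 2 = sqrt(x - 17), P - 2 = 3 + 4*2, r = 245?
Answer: 940 - 470*I*sqrt(11) ≈ 940.0 - 1558.8*I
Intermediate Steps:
P = 13 (P = 2 + (3 + 4*2) = 2 + (3 + 8) = 2 + 11 = 13)
z(O, M) = -2 + I*sqrt(11) (z(O, M) = -2 + sqrt(6 - 17) = -2 + sqrt(-11) = -2 + I*sqrt(11))
z(P, -31)*(-715 + r) = (-2 + I*sqrt(11))*(-715 + 245) = (-2 + I*sqrt(11))*(-470) = 940 - 470*I*sqrt(11)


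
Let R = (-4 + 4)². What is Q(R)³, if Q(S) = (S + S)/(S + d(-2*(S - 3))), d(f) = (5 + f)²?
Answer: 0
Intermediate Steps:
R = 0 (R = 0² = 0)
Q(S) = 2*S/(S + (11 - 2*S)²) (Q(S) = (S + S)/(S + (5 - 2*(S - 3))²) = (2*S)/(S + (5 - 2*(-3 + S))²) = (2*S)/(S + (5 + (6 - 2*S))²) = (2*S)/(S + (11 - 2*S)²) = 2*S/(S + (11 - 2*S)²))
Q(R)³ = (2*0/(0 + (-11 + 2*0)²))³ = (2*0/(0 + (-11 + 0)²))³ = (2*0/(0 + (-11)²))³ = (2*0/(0 + 121))³ = (2*0/121)³ = (2*0*(1/121))³ = 0³ = 0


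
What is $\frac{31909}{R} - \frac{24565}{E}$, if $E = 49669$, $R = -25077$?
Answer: $- \frac{2200904626}{1245549513} \approx -1.767$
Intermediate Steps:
$\frac{31909}{R} - \frac{24565}{E} = \frac{31909}{-25077} - \frac{24565}{49669} = 31909 \left(- \frac{1}{25077}\right) - \frac{24565}{49669} = - \frac{31909}{25077} - \frac{24565}{49669} = - \frac{2200904626}{1245549513}$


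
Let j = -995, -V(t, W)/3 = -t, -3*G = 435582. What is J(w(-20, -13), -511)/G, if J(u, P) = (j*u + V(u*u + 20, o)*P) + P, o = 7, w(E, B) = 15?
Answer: 391021/145194 ≈ 2.6931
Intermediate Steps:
G = -145194 (G = -⅓*435582 = -145194)
V(t, W) = 3*t (V(t, W) = -(-3)*t = 3*t)
J(u, P) = P - 995*u + P*(60 + 3*u²) (J(u, P) = (-995*u + (3*(u*u + 20))*P) + P = (-995*u + (3*(u² + 20))*P) + P = (-995*u + (3*(20 + u²))*P) + P = (-995*u + (60 + 3*u²)*P) + P = (-995*u + P*(60 + 3*u²)) + P = P - 995*u + P*(60 + 3*u²))
J(w(-20, -13), -511)/G = (-511 - 995*15 + 3*(-511)*(20 + 15²))/(-145194) = (-511 - 14925 + 3*(-511)*(20 + 225))*(-1/145194) = (-511 - 14925 + 3*(-511)*245)*(-1/145194) = (-511 - 14925 - 375585)*(-1/145194) = -391021*(-1/145194) = 391021/145194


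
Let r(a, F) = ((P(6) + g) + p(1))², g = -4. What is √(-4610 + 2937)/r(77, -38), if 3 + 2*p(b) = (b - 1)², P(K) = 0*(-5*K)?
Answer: 4*I*√1673/121 ≈ 1.3521*I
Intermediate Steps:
P(K) = 0
p(b) = -3/2 + (-1 + b)²/2 (p(b) = -3/2 + (b - 1)²/2 = -3/2 + (-1 + b)²/2)
r(a, F) = 121/4 (r(a, F) = ((0 - 4) + (-3/2 + (-1 + 1)²/2))² = (-4 + (-3/2 + (½)*0²))² = (-4 + (-3/2 + (½)*0))² = (-4 + (-3/2 + 0))² = (-4 - 3/2)² = (-11/2)² = 121/4)
√(-4610 + 2937)/r(77, -38) = √(-4610 + 2937)/(121/4) = √(-1673)*(4/121) = (I*√1673)*(4/121) = 4*I*√1673/121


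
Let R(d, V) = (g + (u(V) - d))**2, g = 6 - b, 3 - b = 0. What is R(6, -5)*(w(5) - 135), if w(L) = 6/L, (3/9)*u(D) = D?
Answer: -216756/5 ≈ -43351.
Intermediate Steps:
b = 3 (b = 3 - 1*0 = 3 + 0 = 3)
u(D) = 3*D
g = 3 (g = 6 - 1*3 = 6 - 3 = 3)
R(d, V) = (3 - d + 3*V)**2 (R(d, V) = (3 + (3*V - d))**2 = (3 + (-d + 3*V))**2 = (3 - d + 3*V)**2)
R(6, -5)*(w(5) - 135) = (3 - 1*6 + 3*(-5))**2*(6/5 - 135) = (3 - 6 - 15)**2*(6*(1/5) - 135) = (-18)**2*(6/5 - 135) = 324*(-669/5) = -216756/5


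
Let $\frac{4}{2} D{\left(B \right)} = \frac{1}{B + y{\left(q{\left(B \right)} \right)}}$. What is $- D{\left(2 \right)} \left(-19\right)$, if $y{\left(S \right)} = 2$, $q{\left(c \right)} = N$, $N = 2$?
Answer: $\frac{19}{8} \approx 2.375$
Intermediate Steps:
$q{\left(c \right)} = 2$
$D{\left(B \right)} = \frac{1}{2 \left(2 + B\right)}$ ($D{\left(B \right)} = \frac{1}{2 \left(B + 2\right)} = \frac{1}{2 \left(2 + B\right)}$)
$- D{\left(2 \right)} \left(-19\right) = - \frac{1}{2 \left(2 + 2\right)} \left(-19\right) = - \frac{1}{2 \cdot 4} \left(-19\right) = \left(-1\right) \frac{1}{8} \left(-19\right) = \left(- \frac{1}{8}\right) \left(-19\right) = \frac{19}{8}$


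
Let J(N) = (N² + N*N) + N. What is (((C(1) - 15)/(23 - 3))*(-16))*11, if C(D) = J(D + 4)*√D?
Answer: -352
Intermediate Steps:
J(N) = N + 2*N² (J(N) = (N² + N²) + N = 2*N² + N = N + 2*N²)
C(D) = √D*(4 + D)*(9 + 2*D) (C(D) = ((D + 4)*(1 + 2*(D + 4)))*√D = ((4 + D)*(1 + 2*(4 + D)))*√D = ((4 + D)*(1 + (8 + 2*D)))*√D = ((4 + D)*(9 + 2*D))*√D = √D*(4 + D)*(9 + 2*D))
(((C(1) - 15)/(23 - 3))*(-16))*11 = (((√1*(4 + 1)*(9 + 2*1) - 15)/(23 - 3))*(-16))*11 = (((1*5*(9 + 2) - 15)/20)*(-16))*11 = (((1*5*11 - 15)*(1/20))*(-16))*11 = (((55 - 15)*(1/20))*(-16))*11 = ((40*(1/20))*(-16))*11 = (2*(-16))*11 = -32*11 = -352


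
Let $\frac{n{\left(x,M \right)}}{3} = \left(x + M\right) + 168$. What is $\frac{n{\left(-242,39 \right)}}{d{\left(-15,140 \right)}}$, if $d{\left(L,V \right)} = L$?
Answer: $7$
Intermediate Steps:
$n{\left(x,M \right)} = 504 + 3 M + 3 x$ ($n{\left(x,M \right)} = 3 \left(\left(x + M\right) + 168\right) = 3 \left(\left(M + x\right) + 168\right) = 3 \left(168 + M + x\right) = 504 + 3 M + 3 x$)
$\frac{n{\left(-242,39 \right)}}{d{\left(-15,140 \right)}} = \frac{504 + 3 \cdot 39 + 3 \left(-242\right)}{-15} = \left(504 + 117 - 726\right) \left(- \frac{1}{15}\right) = \left(-105\right) \left(- \frac{1}{15}\right) = 7$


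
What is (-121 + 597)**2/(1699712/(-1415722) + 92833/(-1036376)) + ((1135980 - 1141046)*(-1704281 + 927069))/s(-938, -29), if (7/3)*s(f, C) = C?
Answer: -30815762344346237944/97218465549 ≈ -3.1697e+8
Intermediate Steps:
s(f, C) = 3*C/7
(-121 + 597)**2/(1699712/(-1415722) + 92833/(-1036376)) + ((1135980 - 1141046)*(-1704281 + 927069))/s(-938, -29) = (-121 + 597)**2/(1699712/(-1415722) + 92833/(-1036376)) + ((1135980 - 1141046)*(-1704281 + 927069))/(((3/7)*(-29))) = 476**2/(1699712*(-1/1415722) + 92833*(-1/1036376)) + (-5066*(-777212))/(-87/7) = 226576/(-121408/101123 - 92833/1036376) + 3937355992*(-7/87) = 226576/(-1117453627/866127688) - 27561491944/87 = 226576*(-866127688/1117453627) - 27561491944/87 = -196243747036288/1117453627 - 27561491944/87 = -30815762344346237944/97218465549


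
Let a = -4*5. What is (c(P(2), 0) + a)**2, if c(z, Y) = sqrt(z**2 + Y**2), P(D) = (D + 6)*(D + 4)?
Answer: 784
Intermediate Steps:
P(D) = (4 + D)*(6 + D) (P(D) = (6 + D)*(4 + D) = (4 + D)*(6 + D))
c(z, Y) = sqrt(Y**2 + z**2)
a = -20
(c(P(2), 0) + a)**2 = (sqrt(0**2 + (24 + 2**2 + 10*2)**2) - 20)**2 = (sqrt(0 + (24 + 4 + 20)**2) - 20)**2 = (sqrt(0 + 48**2) - 20)**2 = (sqrt(0 + 2304) - 20)**2 = (sqrt(2304) - 20)**2 = (48 - 20)**2 = 28**2 = 784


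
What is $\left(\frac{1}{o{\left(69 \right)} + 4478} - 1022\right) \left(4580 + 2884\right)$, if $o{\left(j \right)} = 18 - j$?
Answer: $- \frac{33770069352}{4427} \approx -7.6282 \cdot 10^{6}$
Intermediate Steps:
$\left(\frac{1}{o{\left(69 \right)} + 4478} - 1022\right) \left(4580 + 2884\right) = \left(\frac{1}{\left(18 - 69\right) + 4478} - 1022\right) \left(4580 + 2884\right) = \left(\frac{1}{\left(18 - 69\right) + 4478} - 1022\right) 7464 = \left(\frac{1}{-51 + 4478} - 1022\right) 7464 = \left(\frac{1}{4427} - 1022\right) 7464 = \left(- \frac{4524393}{4427}\right) 7464 = - \frac{33770069352}{4427}$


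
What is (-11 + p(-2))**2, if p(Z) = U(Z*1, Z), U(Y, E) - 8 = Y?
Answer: 25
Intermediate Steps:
U(Y, E) = 8 + Y
p(Z) = 8 + Z (p(Z) = 8 + Z*1 = 8 + Z)
(-11 + p(-2))**2 = (-11 + (8 - 2))**2 = (-11 + 6)**2 = (-5)**2 = 25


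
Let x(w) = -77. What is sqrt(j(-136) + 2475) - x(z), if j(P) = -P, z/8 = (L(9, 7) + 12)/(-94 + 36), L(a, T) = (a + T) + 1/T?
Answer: 77 + sqrt(2611) ≈ 128.10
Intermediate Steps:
L(a, T) = T + a + 1/T (L(a, T) = (T + a) + 1/T = T + a + 1/T)
z = -788/203 (z = 8*(((7 + 9 + 1/7) + 12)/(-94 + 36)) = 8*(((7 + 9 + 1/7) + 12)/(-58)) = 8*((113/7 + 12)*(-1/58)) = 8*((197/7)*(-1/58)) = 8*(-197/406) = -788/203 ≈ -3.8818)
sqrt(j(-136) + 2475) - x(z) = sqrt(-1*(-136) + 2475) - 1*(-77) = sqrt(136 + 2475) + 77 = sqrt(2611) + 77 = 77 + sqrt(2611)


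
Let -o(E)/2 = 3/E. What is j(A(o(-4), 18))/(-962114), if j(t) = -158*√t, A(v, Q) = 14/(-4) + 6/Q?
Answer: 79*I*√114/2886342 ≈ 0.00029223*I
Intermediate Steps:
o(E) = -6/E
A(v, Q) = -7/2 + 6/Q (A(v, Q) = 14*(-¼) + 6/Q = -7/2 + 6/Q)
j(A(o(-4), 18))/(-962114) = -158*√(-7/2 + 6/18)/(-962114) = -158*√(-7/2 + 6*(1/18))*(-1/962114) = -158*√(-7/2 + ⅓)*(-1/962114) = -79*I*√114/3*(-1/962114) = 79*I*√114/2886342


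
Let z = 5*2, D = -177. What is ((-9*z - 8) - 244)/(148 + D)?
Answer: 342/29 ≈ 11.793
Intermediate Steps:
z = 10
((-9*z - 8) - 244)/(148 + D) = ((-9*10 - 8) - 244)/(148 - 177) = ((-90 - 8) - 244)/(-29) = (-98 - 244)*(-1/29) = -342*(-1/29) = 342/29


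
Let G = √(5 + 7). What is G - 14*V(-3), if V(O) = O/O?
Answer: -14 + 2*√3 ≈ -10.536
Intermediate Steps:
V(O) = 1
G = 2*√3 (G = √12 = 2*√3 ≈ 3.4641)
G - 14*V(-3) = 2*√3 - 14*1 = 2*√3 - 14 = -14 + 2*√3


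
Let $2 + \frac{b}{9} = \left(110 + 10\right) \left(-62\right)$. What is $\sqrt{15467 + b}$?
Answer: $i \sqrt{51511} \approx 226.96 i$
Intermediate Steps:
$b = -66978$ ($b = -18 + 9 \left(110 + 10\right) \left(-62\right) = -18 + 9 \cdot 120 \left(-62\right) = -18 + 9 \left(-7440\right) = -18 - 66960 = -66978$)
$\sqrt{15467 + b} = \sqrt{15467 - 66978} = \sqrt{-51511} = i \sqrt{51511}$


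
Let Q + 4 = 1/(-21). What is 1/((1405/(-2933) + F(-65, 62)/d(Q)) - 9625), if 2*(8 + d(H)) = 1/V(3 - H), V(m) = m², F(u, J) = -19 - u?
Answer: -1026617459/9887595312934 ≈ -0.00010383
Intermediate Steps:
Q = -85/21 (Q = -4 + 1/(-21) = -4 - 1/21 = -85/21 ≈ -4.0476)
d(H) = -8 + 1/(2*(3 - H)²) (d(H) = -8 + 1/(2*((3 - H)²)) = -8 + 1/(2*(3 - H)²))
1/((1405/(-2933) + F(-65, 62)/d(Q)) - 9625) = 1/((1405/(-2933) + (-19 - 1*(-65))/(-8 + 1/(2*(-3 - 85/21)²))) - 9625) = 1/((1405*(-1/2933) + (-19 + 65)/(-8 + 1/(2*(-148/21)²))) - 9625) = 1/((-1405/2933 + 46/(-8 + (½)*(441/21904))) - 9625) = 1/((-1405/2933 + 46/(-8 + 441/43808)) - 9625) = 1/((-1405/2933 + 46/(-350023/43808)) - 9625) = 1/((-1405/2933 + 46*(-43808/350023)) - 9625) = 1/((-1405/2933 - 2015168/350023) - 9625) = 1/(-6402270059/1026617459 - 9625) = 1/(-9887595312934/1026617459) = -1026617459/9887595312934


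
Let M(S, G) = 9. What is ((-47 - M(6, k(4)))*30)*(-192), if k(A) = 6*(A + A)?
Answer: 322560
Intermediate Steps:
k(A) = 12*A (k(A) = 6*(2*A) = 12*A)
((-47 - M(6, k(4)))*30)*(-192) = ((-47 - 1*9)*30)*(-192) = ((-47 - 9)*30)*(-192) = -56*30*(-192) = -1680*(-192) = 322560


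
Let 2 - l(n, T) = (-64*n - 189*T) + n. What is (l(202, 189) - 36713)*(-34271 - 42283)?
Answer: -898437744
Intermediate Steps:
l(n, T) = 2 + 63*n + 189*T (l(n, T) = 2 - ((-64*n - 189*T) + n) = 2 - ((-189*T - 64*n) + n) = 2 - (-189*T - 63*n) = 2 + (63*n + 189*T) = 2 + 63*n + 189*T)
(l(202, 189) - 36713)*(-34271 - 42283) = ((2 + 63*202 + 189*189) - 36713)*(-34271 - 42283) = ((2 + 12726 + 35721) - 36713)*(-76554) = (48449 - 36713)*(-76554) = 11736*(-76554) = -898437744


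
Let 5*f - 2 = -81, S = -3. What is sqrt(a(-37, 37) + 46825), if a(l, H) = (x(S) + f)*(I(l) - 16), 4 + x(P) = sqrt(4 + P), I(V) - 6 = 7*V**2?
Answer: I*sqrt(3328685)/5 ≈ 364.89*I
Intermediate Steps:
f = -79/5 (f = 2/5 + (1/5)*(-81) = 2/5 - 81/5 = -79/5 ≈ -15.800)
I(V) = 6 + 7*V**2
x(P) = -4 + sqrt(4 + P)
a(l, H) = 188 - 658*l**2/5 (a(l, H) = ((-4 + sqrt(4 - 3)) - 79/5)*((6 + 7*l**2) - 16) = ((-4 + sqrt(1)) - 79/5)*(-10 + 7*l**2) = ((-4 + 1) - 79/5)*(-10 + 7*l**2) = (-3 - 79/5)*(-10 + 7*l**2) = -94*(-10 + 7*l**2)/5 = 188 - 658*l**2/5)
sqrt(a(-37, 37) + 46825) = sqrt((188 - 658/5*(-37)**2) + 46825) = sqrt((188 - 658/5*1369) + 46825) = sqrt((188 - 900802/5) + 46825) = sqrt(-899862/5 + 46825) = sqrt(-665737/5) = I*sqrt(3328685)/5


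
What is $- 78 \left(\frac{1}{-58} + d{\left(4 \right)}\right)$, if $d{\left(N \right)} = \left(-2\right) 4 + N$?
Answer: $\frac{9087}{29} \approx 313.34$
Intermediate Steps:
$d{\left(N \right)} = -8 + N$
$- 78 \left(\frac{1}{-58} + d{\left(4 \right)}\right) = - 78 \left(\frac{1}{-58} + \left(-8 + 4\right)\right) = - 78 \left(- \frac{1}{58} - 4\right) = \left(-78\right) \left(- \frac{233}{58}\right) = \frac{9087}{29}$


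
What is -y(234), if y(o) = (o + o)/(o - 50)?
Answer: -117/46 ≈ -2.5435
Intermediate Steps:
y(o) = 2*o/(-50 + o) (y(o) = (2*o)/(-50 + o) = 2*o/(-50 + o))
-y(234) = -2*234/(-50 + 234) = -2*234/184 = -1*117/46 = -117/46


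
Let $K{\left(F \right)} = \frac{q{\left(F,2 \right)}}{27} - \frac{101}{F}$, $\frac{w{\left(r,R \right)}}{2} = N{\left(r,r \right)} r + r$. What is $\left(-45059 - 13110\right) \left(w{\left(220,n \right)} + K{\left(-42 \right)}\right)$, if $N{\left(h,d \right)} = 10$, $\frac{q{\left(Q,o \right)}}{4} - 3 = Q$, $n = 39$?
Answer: $- \frac{35449061135}{126} \approx -2.8134 \cdot 10^{8}$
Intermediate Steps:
$q{\left(Q,o \right)} = 12 + 4 Q$
$w{\left(r,R \right)} = 22 r$ ($w{\left(r,R \right)} = 2 \left(10 r + r\right) = 2 \cdot 11 r = 22 r$)
$K{\left(F \right)} = \frac{4}{9} - \frac{101}{F} + \frac{4 F}{27}$ ($K{\left(F \right)} = \frac{12 + 4 F}{27} - \frac{101}{F} = \left(12 + 4 F\right) \frac{1}{27} - \frac{101}{F} = \left(\frac{4}{9} + \frac{4 F}{27}\right) - \frac{101}{F} = \frac{4}{9} - \frac{101}{F} + \frac{4 F}{27}$)
$\left(-45059 - 13110\right) \left(w{\left(220,n \right)} + K{\left(-42 \right)}\right) = \left(-45059 - 13110\right) \left(22 \cdot 220 + \frac{-2727 + 4 \left(-42\right) \left(3 - 42\right)}{27 \left(-42\right)}\right) = - 58169 \left(4840 + \frac{1}{27} \left(- \frac{1}{42}\right) \left(-2727 + 4 \left(-42\right) \left(-39\right)\right)\right) = - 58169 \left(4840 + \frac{1}{27} \left(- \frac{1}{42}\right) \left(-2727 + 6552\right)\right) = - 58169 \left(4840 + \frac{1}{27} \left(- \frac{1}{42}\right) 3825\right) = - 58169 \left(4840 - \frac{425}{126}\right) = \left(-58169\right) \frac{609415}{126} = - \frac{35449061135}{126}$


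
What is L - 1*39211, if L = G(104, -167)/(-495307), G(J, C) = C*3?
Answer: -19421482276/495307 ≈ -39211.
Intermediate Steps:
G(J, C) = 3*C
L = 501/495307 (L = (3*(-167))/(-495307) = -501*(-1/495307) = 501/495307 ≈ 0.0010115)
L - 1*39211 = 501/495307 - 1*39211 = 501/495307 - 39211 = -19421482276/495307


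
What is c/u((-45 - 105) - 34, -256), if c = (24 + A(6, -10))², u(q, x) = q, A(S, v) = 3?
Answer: -729/184 ≈ -3.9620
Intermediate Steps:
c = 729 (c = (24 + 3)² = 27² = 729)
c/u((-45 - 105) - 34, -256) = 729/((-45 - 105) - 34) = 729/(-150 - 34) = 729/(-184) = 729*(-1/184) = -729/184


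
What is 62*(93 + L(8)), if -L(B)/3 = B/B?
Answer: 5580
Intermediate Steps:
L(B) = -3 (L(B) = -3*B/B = -3*1 = -3)
62*(93 + L(8)) = 62*(93 - 3) = 62*90 = 5580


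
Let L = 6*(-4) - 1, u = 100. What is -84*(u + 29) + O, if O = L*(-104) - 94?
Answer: -8330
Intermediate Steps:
L = -25 (L = -24 - 1 = -25)
O = 2506 (O = -25*(-104) - 94 = 2600 - 94 = 2506)
-84*(u + 29) + O = -84*(100 + 29) + 2506 = -84*129 + 2506 = -10836 + 2506 = -8330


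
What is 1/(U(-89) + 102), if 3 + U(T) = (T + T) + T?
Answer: -1/168 ≈ -0.0059524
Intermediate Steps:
U(T) = -3 + 3*T (U(T) = -3 + ((T + T) + T) = -3 + (2*T + T) = -3 + 3*T)
1/(U(-89) + 102) = 1/((-3 + 3*(-89)) + 102) = 1/((-3 - 267) + 102) = 1/(-270 + 102) = 1/(-168) = -1/168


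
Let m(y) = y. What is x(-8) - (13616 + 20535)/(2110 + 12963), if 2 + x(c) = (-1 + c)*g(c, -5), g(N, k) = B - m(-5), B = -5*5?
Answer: 2648843/15073 ≈ 175.73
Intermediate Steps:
B = -25
g(N, k) = -20 (g(N, k) = -25 - 1*(-5) = -25 + 5 = -20)
x(c) = 18 - 20*c (x(c) = -2 + (-1 + c)*(-20) = -2 + (20 - 20*c) = 18 - 20*c)
x(-8) - (13616 + 20535)/(2110 + 12963) = (18 - 20*(-8)) - (13616 + 20535)/(2110 + 12963) = (18 + 160) - 34151/15073 = 178 - 34151/15073 = 2648843/15073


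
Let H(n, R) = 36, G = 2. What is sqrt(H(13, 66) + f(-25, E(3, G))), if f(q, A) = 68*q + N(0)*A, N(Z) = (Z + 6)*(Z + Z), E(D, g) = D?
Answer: 8*I*sqrt(26) ≈ 40.792*I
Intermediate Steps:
N(Z) = 2*Z*(6 + Z) (N(Z) = (6 + Z)*(2*Z) = 2*Z*(6 + Z))
f(q, A) = 68*q (f(q, A) = 68*q + (2*0*(6 + 0))*A = 68*q + (2*0*6)*A = 68*q + 0*A = 68*q + 0 = 68*q)
sqrt(H(13, 66) + f(-25, E(3, G))) = sqrt(36 + 68*(-25)) = sqrt(36 - 1700) = sqrt(-1664) = 8*I*sqrt(26)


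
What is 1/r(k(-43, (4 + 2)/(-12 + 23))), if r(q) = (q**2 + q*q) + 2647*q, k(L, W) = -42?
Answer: -1/107646 ≈ -9.2897e-6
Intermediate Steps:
r(q) = 2*q**2 + 2647*q (r(q) = (q**2 + q**2) + 2647*q = 2*q**2 + 2647*q)
1/r(k(-43, (4 + 2)/(-12 + 23))) = 1/(-42*(2647 + 2*(-42))) = 1/(-42*(2647 - 84)) = 1/(-42*2563) = 1/(-107646) = -1/107646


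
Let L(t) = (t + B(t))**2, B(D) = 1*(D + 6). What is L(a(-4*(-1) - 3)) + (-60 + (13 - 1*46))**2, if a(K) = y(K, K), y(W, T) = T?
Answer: 8713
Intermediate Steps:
B(D) = 6 + D (B(D) = 1*(6 + D) = 6 + D)
a(K) = K
L(t) = (6 + 2*t)**2 (L(t) = (t + (6 + t))**2 = (6 + 2*t)**2)
L(a(-4*(-1) - 3)) + (-60 + (13 - 1*46))**2 = 4*(3 + (-4*(-1) - 3))**2 + (-60 + (13 - 1*46))**2 = 4*(3 + (4 - 3))**2 + (-60 + (13 - 46))**2 = 4*(3 + 1)**2 + (-60 - 33)**2 = 4*4**2 + (-93)**2 = 4*16 + 8649 = 64 + 8649 = 8713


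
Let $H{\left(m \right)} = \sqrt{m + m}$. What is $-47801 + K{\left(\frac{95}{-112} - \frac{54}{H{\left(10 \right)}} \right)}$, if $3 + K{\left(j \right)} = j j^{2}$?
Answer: $- \frac{67683276319}{1404928} - \frac{250558677 \sqrt{5}}{313600} \approx -49962.0$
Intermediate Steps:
$H{\left(m \right)} = \sqrt{2} \sqrt{m}$ ($H{\left(m \right)} = \sqrt{2 m} = \sqrt{2} \sqrt{m}$)
$K{\left(j \right)} = -3 + j^{3}$ ($K{\left(j \right)} = -3 + j j^{2} = -3 + j^{3}$)
$-47801 + K{\left(\frac{95}{-112} - \frac{54}{H{\left(10 \right)}} \right)} = -47801 + \left(-3 + \left(\frac{95}{-112} - \frac{54}{\sqrt{2} \sqrt{10}}\right)^{3}\right) = -47801 + \left(-3 + \left(95 \left(- \frac{1}{112}\right) - \frac{54}{2 \sqrt{5}}\right)^{3}\right) = -47801 + \left(-3 + \left(- \frac{95}{112} - 54 \frac{\sqrt{5}}{10}\right)^{3}\right) = -47801 + \left(-3 + \left(- \frac{95}{112} - \frac{27 \sqrt{5}}{5}\right)^{3}\right) = -47804 + \left(- \frac{95}{112} - \frac{27 \sqrt{5}}{5}\right)^{3}$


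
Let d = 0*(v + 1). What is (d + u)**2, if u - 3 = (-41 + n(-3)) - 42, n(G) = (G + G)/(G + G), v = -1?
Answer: 6241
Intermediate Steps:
n(G) = 1 (n(G) = (2*G)/((2*G)) = (2*G)*(1/(2*G)) = 1)
u = -79 (u = 3 + ((-41 + 1) - 42) = 3 + (-40 - 42) = 3 - 82 = -79)
d = 0 (d = 0*(-1 + 1) = 0*0 = 0)
(d + u)**2 = (0 - 79)**2 = (-79)**2 = 6241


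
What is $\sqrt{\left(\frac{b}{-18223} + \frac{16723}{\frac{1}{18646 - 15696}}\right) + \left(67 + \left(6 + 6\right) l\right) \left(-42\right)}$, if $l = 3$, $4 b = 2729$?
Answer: $\frac{\sqrt{65523616849637417}}{36446} \approx 7023.4$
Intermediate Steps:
$b = \frac{2729}{4}$ ($b = \frac{1}{4} \cdot 2729 = \frac{2729}{4} \approx 682.25$)
$\sqrt{\left(\frac{b}{-18223} + \frac{16723}{\frac{1}{18646 - 15696}}\right) + \left(67 + \left(6 + 6\right) l\right) \left(-42\right)} = \sqrt{\left(\frac{2729}{4 \left(-18223\right)} + \frac{16723}{\frac{1}{18646 - 15696}}\right) + \left(67 + \left(6 + 6\right) 3\right) \left(-42\right)} = \sqrt{\left(\frac{2729}{4} \left(- \frac{1}{18223}\right) + \frac{16723}{\frac{1}{2950}}\right) + \left(67 + 12 \cdot 3\right) \left(-42\right)} = \sqrt{\left(- \frac{2729}{72892} + 16723 \frac{1}{\frac{1}{2950}}\right) + \left(67 + 36\right) \left(-42\right)} = \sqrt{\left(- \frac{2729}{72892} + 16723 \cdot 2950\right) + 103 \left(-42\right)} = \sqrt{\left(- \frac{2729}{72892} + 49332850\right) - 4326} = \sqrt{\frac{3595970099471}{72892} - 4326} = \sqrt{\frac{3595654768679}{72892}} = \frac{\sqrt{65523616849637417}}{36446}$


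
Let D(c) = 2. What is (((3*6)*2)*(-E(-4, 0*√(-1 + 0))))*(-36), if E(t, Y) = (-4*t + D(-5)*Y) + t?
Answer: 15552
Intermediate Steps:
E(t, Y) = -3*t + 2*Y (E(t, Y) = (-4*t + 2*Y) + t = -3*t + 2*Y)
(((3*6)*2)*(-E(-4, 0*√(-1 + 0))))*(-36) = (((3*6)*2)*(-(-3*(-4) + 2*(0*√(-1 + 0)))))*(-36) = ((18*2)*(-(12 + 2*(0*√(-1)))))*(-36) = (36*(-(12 + 2*(0*I))))*(-36) = (36*(-(12 + 2*0)))*(-36) = (36*(-(12 + 0)))*(-36) = (36*(-1*12))*(-36) = (36*(-12))*(-36) = -432*(-36) = 15552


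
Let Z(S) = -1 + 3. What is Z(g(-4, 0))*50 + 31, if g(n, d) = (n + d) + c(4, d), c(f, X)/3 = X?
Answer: 131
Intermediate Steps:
c(f, X) = 3*X
g(n, d) = n + 4*d (g(n, d) = (n + d) + 3*d = (d + n) + 3*d = n + 4*d)
Z(S) = 2
Z(g(-4, 0))*50 + 31 = 2*50 + 31 = 100 + 31 = 131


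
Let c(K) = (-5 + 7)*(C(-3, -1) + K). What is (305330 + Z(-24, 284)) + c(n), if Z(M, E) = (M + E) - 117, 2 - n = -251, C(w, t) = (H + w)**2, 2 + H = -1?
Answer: 306051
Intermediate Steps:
H = -3 (H = -2 - 1 = -3)
C(w, t) = (-3 + w)**2
n = 253 (n = 2 - 1*(-251) = 2 + 251 = 253)
Z(M, E) = -117 + E + M (Z(M, E) = (E + M) - 117 = -117 + E + M)
c(K) = 72 + 2*K (c(K) = (-5 + 7)*((-3 - 3)**2 + K) = 2*((-6)**2 + K) = 2*(36 + K) = 72 + 2*K)
(305330 + Z(-24, 284)) + c(n) = (305330 + (-117 + 284 - 24)) + (72 + 2*253) = (305330 + 143) + (72 + 506) = 305473 + 578 = 306051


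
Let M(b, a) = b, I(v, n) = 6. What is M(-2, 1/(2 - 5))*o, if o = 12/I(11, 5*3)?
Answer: -4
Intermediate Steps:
o = 2 (o = 12/6 = 12*(⅙) = 2)
M(-2, 1/(2 - 5))*o = -2*2 = -4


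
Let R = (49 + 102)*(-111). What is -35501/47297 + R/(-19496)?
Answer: 100617521/922102312 ≈ 0.10912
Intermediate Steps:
R = -16761 (R = 151*(-111) = -16761)
-35501/47297 + R/(-19496) = -35501/47297 - 16761/(-19496) = -35501*1/47297 - 16761*(-1/19496) = -35501/47297 + 16761/19496 = 100617521/922102312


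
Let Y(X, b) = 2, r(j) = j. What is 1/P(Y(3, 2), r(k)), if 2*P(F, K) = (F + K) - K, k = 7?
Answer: 1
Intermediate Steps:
P(F, K) = F/2 (P(F, K) = ((F + K) - K)/2 = F/2)
1/P(Y(3, 2), r(k)) = 1/((½)*2) = 1/1 = 1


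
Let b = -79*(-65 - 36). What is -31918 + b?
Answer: -23939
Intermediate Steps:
b = 7979 (b = -79*(-101) = 7979)
-31918 + b = -31918 + 7979 = -23939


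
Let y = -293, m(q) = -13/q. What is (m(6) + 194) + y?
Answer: -607/6 ≈ -101.17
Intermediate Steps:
(m(6) + 194) + y = (-13/6 + 194) - 293 = 1151/6 - 293 = -607/6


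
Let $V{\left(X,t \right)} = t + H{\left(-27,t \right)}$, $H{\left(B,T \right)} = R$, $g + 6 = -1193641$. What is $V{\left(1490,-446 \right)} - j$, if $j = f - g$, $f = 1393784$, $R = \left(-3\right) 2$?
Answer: $-2587883$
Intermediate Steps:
$R = -6$
$g = -1193647$ ($g = -6 - 1193641 = -1193647$)
$H{\left(B,T \right)} = -6$
$j = 2587431$ ($j = 1393784 - -1193647 = 1393784 + 1193647 = 2587431$)
$V{\left(X,t \right)} = -6 + t$ ($V{\left(X,t \right)} = t - 6 = -6 + t$)
$V{\left(1490,-446 \right)} - j = \left(-6 - 446\right) - 2587431 = -452 - 2587431 = -2587883$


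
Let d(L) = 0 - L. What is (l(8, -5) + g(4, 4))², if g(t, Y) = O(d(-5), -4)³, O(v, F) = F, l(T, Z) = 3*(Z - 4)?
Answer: 8281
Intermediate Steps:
d(L) = -L
l(T, Z) = -12 + 3*Z (l(T, Z) = 3*(-4 + Z) = -12 + 3*Z)
g(t, Y) = -64 (g(t, Y) = (-4)³ = -64)
(l(8, -5) + g(4, 4))² = ((-12 + 3*(-5)) - 64)² = ((-12 - 15) - 64)² = (-27 - 64)² = (-91)² = 8281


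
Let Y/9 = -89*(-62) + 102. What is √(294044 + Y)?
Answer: 4*√21539 ≈ 587.05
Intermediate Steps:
Y = 50580 (Y = 9*(-89*(-62) + 102) = 9*(5518 + 102) = 9*5620 = 50580)
√(294044 + Y) = √(294044 + 50580) = √344624 = 4*√21539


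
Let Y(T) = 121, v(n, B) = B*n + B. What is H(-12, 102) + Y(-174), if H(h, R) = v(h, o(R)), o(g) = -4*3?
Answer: 253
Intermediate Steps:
o(g) = -12
v(n, B) = B + B*n
H(h, R) = -12 - 12*h (H(h, R) = -12*(1 + h) = -12 - 12*h)
H(-12, 102) + Y(-174) = (-12 - 12*(-12)) + 121 = (-12 + 144) + 121 = 132 + 121 = 253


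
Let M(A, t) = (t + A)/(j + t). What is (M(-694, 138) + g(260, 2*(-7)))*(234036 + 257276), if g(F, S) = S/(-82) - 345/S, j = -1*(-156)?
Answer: 67876472392/6027 ≈ 1.1262e+7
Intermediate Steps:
j = 156
g(F, S) = -345/S - S/82 (g(F, S) = S*(-1/82) - 345/S = -S/82 - 345/S = -345/S - S/82)
M(A, t) = (A + t)/(156 + t) (M(A, t) = (t + A)/(156 + t) = (A + t)/(156 + t))
(M(-694, 138) + g(260, 2*(-7)))*(234036 + 257276) = ((-694 + 138)/(156 + 138) + (-345/(2*(-7)) - (-7)/41))*(234036 + 257276) = (-556/294 + (-345/(-14) - 1/82*(-14)))*491312 = ((1/294)*(-556) + (-345*(-1/14) + 7/41))*491312 = (-278/147 + (345/14 + 7/41))*491312 = (-278/147 + 14243/574)*491312 = (276307/12054)*491312 = 67876472392/6027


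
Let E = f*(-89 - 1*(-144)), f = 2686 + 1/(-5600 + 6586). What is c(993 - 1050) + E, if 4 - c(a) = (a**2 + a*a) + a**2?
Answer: 136055237/986 ≈ 1.3799e+5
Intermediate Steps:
c(a) = 4 - 3*a**2 (c(a) = 4 - ((a**2 + a*a) + a**2) = 4 - ((a**2 + a**2) + a**2) = 4 - (2*a**2 + a**2) = 4 - 3*a**2)
f = 2648397/986 (f = 2686 + 1/986 = 2648397/986 ≈ 2686.0)
E = 145661835/986 (E = 2648397*(-89 - 1*(-144))/986 = 2648397*(-89 + 144)/986 = (2648397/986)*55 = 145661835/986 ≈ 1.4773e+5)
c(993 - 1050) + E = (4 - 3*(993 - 1050)**2) + 145661835/986 = (4 - 3*(-57)**2) + 145661835/986 = (4 - 3*3249) + 145661835/986 = (4 - 9747) + 145661835/986 = -9743 + 145661835/986 = 136055237/986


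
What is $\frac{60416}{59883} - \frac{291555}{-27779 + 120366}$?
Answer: $- \frac{56772497}{26528169} \approx -2.1401$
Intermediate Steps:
$\frac{60416}{59883} - \frac{291555}{-27779 + 120366} = 60416 \cdot \frac{1}{59883} - \frac{291555}{92587} = \frac{60416}{59883} - \frac{1395}{443} = - \frac{56772497}{26528169}$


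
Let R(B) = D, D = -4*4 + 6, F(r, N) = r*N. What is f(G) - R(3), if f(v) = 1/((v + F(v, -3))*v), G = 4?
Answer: 319/32 ≈ 9.9688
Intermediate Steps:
F(r, N) = N*r
D = -10 (D = -16 + 6 = -10)
R(B) = -10
f(v) = -1/(2*v²) (f(v) = 1/((v - 3*v)*v) = 1/(((-2*v))*v) = (-1/(2*v))/v = -1/(2*v²))
f(G) - R(3) = -½/4² - 1*(-10) = -½*1/16 + 10 = -1/32 + 10 = 319/32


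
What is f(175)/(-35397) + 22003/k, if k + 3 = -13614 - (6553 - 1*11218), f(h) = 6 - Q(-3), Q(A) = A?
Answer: -28848917/11736072 ≈ -2.4581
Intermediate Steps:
f(h) = 9 (f(h) = 6 - 1*(-3) = 6 + 3 = 9)
k = -8952 (k = -3 + (-13614 - (6553 - 1*11218)) = -3 + (-13614 - (6553 - 11218)) = -3 + (-13614 - 1*(-4665)) = -3 + (-13614 + 4665) = -3 - 8949 = -8952)
f(175)/(-35397) + 22003/k = 9/(-35397) + 22003/(-8952) = 9*(-1/35397) + 22003*(-1/8952) = -1/3933 - 22003/8952 = -28848917/11736072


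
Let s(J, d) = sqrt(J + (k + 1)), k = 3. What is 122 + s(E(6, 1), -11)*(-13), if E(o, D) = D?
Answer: 122 - 13*sqrt(5) ≈ 92.931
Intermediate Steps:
s(J, d) = sqrt(4 + J) (s(J, d) = sqrt(J + (3 + 1)) = sqrt(J + 4) = sqrt(4 + J))
122 + s(E(6, 1), -11)*(-13) = 122 + sqrt(4 + 1)*(-13) = 122 + sqrt(5)*(-13) = 122 - 13*sqrt(5)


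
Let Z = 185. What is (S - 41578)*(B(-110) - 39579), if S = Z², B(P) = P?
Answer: 291833217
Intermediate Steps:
S = 34225 (S = 185² = 34225)
(S - 41578)*(B(-110) - 39579) = (34225 - 41578)*(-110 - 39579) = -7353*(-39689) = 291833217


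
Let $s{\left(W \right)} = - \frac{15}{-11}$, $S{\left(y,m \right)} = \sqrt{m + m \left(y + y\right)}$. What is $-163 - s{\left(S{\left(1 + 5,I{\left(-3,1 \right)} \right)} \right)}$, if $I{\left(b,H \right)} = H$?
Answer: $- \frac{1808}{11} \approx -164.36$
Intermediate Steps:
$S{\left(y,m \right)} = \sqrt{m + 2 m y}$ ($S{\left(y,m \right)} = \sqrt{m + m 2 y} = \sqrt{m + 2 m y}$)
$s{\left(W \right)} = \frac{15}{11}$ ($s{\left(W \right)} = \left(-15\right) \left(- \frac{1}{11}\right) = \frac{15}{11}$)
$-163 - s{\left(S{\left(1 + 5,I{\left(-3,1 \right)} \right)} \right)} = -163 - \frac{15}{11} = - \frac{1808}{11}$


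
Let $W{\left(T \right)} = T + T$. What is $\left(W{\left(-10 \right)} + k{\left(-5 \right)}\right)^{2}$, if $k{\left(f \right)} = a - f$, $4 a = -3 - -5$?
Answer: $\frac{841}{4} \approx 210.25$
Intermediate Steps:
$a = \frac{1}{2}$ ($a = \frac{-3 - -5}{4} = \frac{-3 + 5}{4} = \frac{1}{4} \cdot 2 = \frac{1}{2} \approx 0.5$)
$W{\left(T \right)} = 2 T$
$k{\left(f \right)} = \frac{1}{2} - f$
$\left(W{\left(-10 \right)} + k{\left(-5 \right)}\right)^{2} = \left(2 \left(-10\right) + \left(\frac{1}{2} - -5\right)\right)^{2} = \left(-20 + \left(\frac{1}{2} + 5\right)\right)^{2} = \left(-20 + \frac{11}{2}\right)^{2} = \left(- \frac{29}{2}\right)^{2} = \frac{841}{4}$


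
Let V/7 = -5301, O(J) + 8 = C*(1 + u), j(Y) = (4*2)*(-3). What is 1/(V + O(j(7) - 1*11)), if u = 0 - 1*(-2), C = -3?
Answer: -1/37124 ≈ -2.6937e-5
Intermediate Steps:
u = 2 (u = 0 + 2 = 2)
j(Y) = -24 (j(Y) = 8*(-3) = -24)
O(J) = -17 (O(J) = -8 - 3*(1 + 2) = -8 - 3*3 = -8 - 9 = -17)
V = -37107 (V = 7*(-5301) = -37107)
1/(V + O(j(7) - 1*11)) = 1/(-37107 - 17) = 1/(-37124) = -1/37124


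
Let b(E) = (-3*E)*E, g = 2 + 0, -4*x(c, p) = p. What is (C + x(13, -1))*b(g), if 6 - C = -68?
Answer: -891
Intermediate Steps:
x(c, p) = -p/4
g = 2
b(E) = -3*E²
C = 74 (C = 6 - 1*(-68) = 6 + 68 = 74)
(C + x(13, -1))*b(g) = (74 - ¼*(-1))*(-3*2²) = (74 + ¼)*(-3*4) = (297/4)*(-12) = -891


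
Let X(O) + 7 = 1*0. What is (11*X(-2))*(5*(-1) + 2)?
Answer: 231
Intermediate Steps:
X(O) = -7 (X(O) = -7 + 1*0 = -7 + 0 = -7)
(11*X(-2))*(5*(-1) + 2) = (11*(-7))*(5*(-1) + 2) = -77*(-5 + 2) = -77*(-3) = 231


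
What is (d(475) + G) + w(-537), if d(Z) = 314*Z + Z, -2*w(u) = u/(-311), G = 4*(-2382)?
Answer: 87139797/622 ≈ 1.4010e+5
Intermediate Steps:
G = -9528
w(u) = u/622 (w(u) = -u/(2*(-311)) = -u*(-1)/(2*311) = -(-1)*u/622 = u/622)
d(Z) = 315*Z
(d(475) + G) + w(-537) = (315*475 - 9528) + (1/622)*(-537) = (149625 - 9528) - 537/622 = 140097 - 537/622 = 87139797/622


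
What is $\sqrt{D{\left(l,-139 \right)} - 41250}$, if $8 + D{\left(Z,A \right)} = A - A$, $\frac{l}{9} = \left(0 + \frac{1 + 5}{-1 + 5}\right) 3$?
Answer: $7 i \sqrt{842} \approx 203.12 i$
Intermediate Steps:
$l = \frac{81}{2}$ ($l = 9 \left(0 + \frac{1 + 5}{-1 + 5}\right) 3 = 9 \left(0 + \frac{6}{4}\right) 3 = 9 \left(0 + 6 \cdot \frac{1}{4}\right) 3 = 9 \left(0 + \frac{3}{2}\right) 3 = 9 \cdot \frac{3}{2} \cdot 3 = 9 \cdot \frac{9}{2} = \frac{81}{2} \approx 40.5$)
$D{\left(Z,A \right)} = -8$ ($D{\left(Z,A \right)} = -8 + \left(A - A\right) = -8 + 0 = -8$)
$\sqrt{D{\left(l,-139 \right)} - 41250} = \sqrt{-8 - 41250} = \sqrt{-41258} = 7 i \sqrt{842}$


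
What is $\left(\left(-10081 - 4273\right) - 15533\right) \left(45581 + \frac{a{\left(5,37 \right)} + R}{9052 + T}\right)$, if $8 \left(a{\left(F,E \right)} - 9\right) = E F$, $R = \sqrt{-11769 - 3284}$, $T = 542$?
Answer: $- \frac{8042897855531}{5904} - \frac{2299 i \sqrt{15053}}{738} \approx -1.3623 \cdot 10^{9} - 382.2 i$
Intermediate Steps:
$R = i \sqrt{15053}$ ($R = \sqrt{-15053} = i \sqrt{15053} \approx 122.69 i$)
$a{\left(F,E \right)} = 9 + \frac{E F}{8}$
$\left(\left(-10081 - 4273\right) - 15533\right) \left(45581 + \frac{a{\left(5,37 \right)} + R}{9052 + T}\right) = \left(\left(-10081 - 4273\right) - 15533\right) \left(45581 + \frac{\left(9 + \frac{1}{8} \cdot 37 \cdot 5\right) + i \sqrt{15053}}{9052 + 542}\right) = \left(-14354 - 15533\right) \left(45581 + \frac{\left(9 + \frac{185}{8}\right) + i \sqrt{15053}}{9594}\right) = - 29887 \left(45581 + \left(\frac{257}{8} + i \sqrt{15053}\right) \frac{1}{9594}\right) = - 29887 \left(45581 + \left(\frac{257}{76752} + \frac{i \sqrt{15053}}{9594}\right)\right) = - 29887 \left(\frac{3498433169}{76752} + \frac{i \sqrt{15053}}{9594}\right) = - \frac{8042897855531}{5904} - \frac{2299 i \sqrt{15053}}{738}$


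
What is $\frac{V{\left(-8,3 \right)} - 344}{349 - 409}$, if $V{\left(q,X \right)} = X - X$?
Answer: $\frac{86}{15} \approx 5.7333$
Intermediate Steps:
$V{\left(q,X \right)} = 0$
$\frac{V{\left(-8,3 \right)} - 344}{349 - 409} = \frac{0 - 344}{349 - 409} = - \frac{344}{-60} = \left(-344\right) \left(- \frac{1}{60}\right) = \frac{86}{15}$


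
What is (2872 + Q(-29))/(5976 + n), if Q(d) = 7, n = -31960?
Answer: -2879/25984 ≈ -0.11080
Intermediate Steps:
(2872 + Q(-29))/(5976 + n) = (2872 + 7)/(5976 - 31960) = 2879/(-25984) = 2879*(-1/25984) = -2879/25984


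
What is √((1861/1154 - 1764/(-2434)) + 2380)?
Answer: √4698898240377090/1404418 ≈ 48.809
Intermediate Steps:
√((1861/1154 - 1764/(-2434)) + 2380) = √((1861*(1/1154) - 1764*(-1/2434)) + 2380) = √((1861/1154 + 882/1217) + 2380) = √(3282665/1404418 + 2380) = √(3345797505/1404418) = √4698898240377090/1404418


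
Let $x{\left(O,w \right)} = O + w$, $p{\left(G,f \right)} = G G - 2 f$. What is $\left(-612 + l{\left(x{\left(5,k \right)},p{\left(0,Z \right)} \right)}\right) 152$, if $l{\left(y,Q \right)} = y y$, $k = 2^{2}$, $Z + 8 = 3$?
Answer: $-80712$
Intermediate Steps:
$Z = -5$ ($Z = -8 + 3 = -5$)
$p{\left(G,f \right)} = G^{2} - 2 f$
$k = 4$
$l{\left(y,Q \right)} = y^{2}$
$\left(-612 + l{\left(x{\left(5,k \right)},p{\left(0,Z \right)} \right)}\right) 152 = \left(-612 + \left(5 + 4\right)^{2}\right) 152 = \left(-612 + 9^{2}\right) 152 = \left(-612 + 81\right) 152 = \left(-531\right) 152 = -80712$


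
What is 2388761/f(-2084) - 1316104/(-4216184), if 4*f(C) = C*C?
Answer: 1437554281435/572222600572 ≈ 2.5122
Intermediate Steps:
f(C) = C²/4 (f(C) = (C*C)/4 = C²/4)
2388761/f(-2084) - 1316104/(-4216184) = 2388761/(((¼)*(-2084)²)) - 1316104/(-4216184) = 2388761/(((¼)*4343056)) - 1316104*(-1/4216184) = 2388761/1085764 + 164513/527023 = 1437554281435/572222600572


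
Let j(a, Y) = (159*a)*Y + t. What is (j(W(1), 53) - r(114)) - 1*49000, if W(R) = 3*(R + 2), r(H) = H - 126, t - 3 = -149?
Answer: 26709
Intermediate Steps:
t = -146 (t = 3 - 149 = -146)
r(H) = -126 + H
W(R) = 6 + 3*R (W(R) = 3*(2 + R) = 6 + 3*R)
j(a, Y) = -146 + 159*Y*a (j(a, Y) = (159*a)*Y - 146 = 159*Y*a - 146 = -146 + 159*Y*a)
(j(W(1), 53) - r(114)) - 1*49000 = ((-146 + 159*53*(6 + 3*1)) - (-126 + 114)) - 1*49000 = ((-146 + 159*53*(6 + 3)) - 1*(-12)) - 49000 = ((-146 + 159*53*9) + 12) - 49000 = ((-146 + 75843) + 12) - 49000 = (75697 + 12) - 49000 = 75709 - 49000 = 26709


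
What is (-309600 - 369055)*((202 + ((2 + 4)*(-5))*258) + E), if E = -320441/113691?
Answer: 581826675617345/113691 ≈ 5.1176e+9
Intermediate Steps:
E = -320441/113691 (E = -320441*1/113691 = -320441/113691 ≈ -2.8185)
(-309600 - 369055)*((202 + ((2 + 4)*(-5))*258) + E) = (-309600 - 369055)*((202 + ((2 + 4)*(-5))*258) - 320441/113691) = -678655*((202 + (6*(-5))*258) - 320441/113691) = -678655*((202 - 30*258) - 320441/113691) = -678655*((202 - 7740) - 320441/113691) = -678655*(-7538 - 320441/113691) = -678655*(-857323199/113691) = 581826675617345/113691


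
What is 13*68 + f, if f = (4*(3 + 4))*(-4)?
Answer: 772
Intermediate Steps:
f = -112 (f = (4*7)*(-4) = 28*(-4) = -112)
13*68 + f = 13*68 - 112 = 884 - 112 = 772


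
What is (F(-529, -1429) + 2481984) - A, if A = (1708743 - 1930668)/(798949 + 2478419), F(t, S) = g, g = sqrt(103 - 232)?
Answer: 2711458386679/1092456 + I*sqrt(129) ≈ 2.482e+6 + 11.358*I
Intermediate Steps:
g = I*sqrt(129) (g = sqrt(-129) = I*sqrt(129) ≈ 11.358*I)
F(t, S) = I*sqrt(129)
A = -73975/1092456 (A = -221925/3277368 = -221925*1/3277368 = -73975/1092456 ≈ -0.067714)
(F(-529, -1429) + 2481984) - A = (I*sqrt(129) + 2481984) - 1*(-73975/1092456) = (2481984 + I*sqrt(129)) + 73975/1092456 = 2711458386679/1092456 + I*sqrt(129)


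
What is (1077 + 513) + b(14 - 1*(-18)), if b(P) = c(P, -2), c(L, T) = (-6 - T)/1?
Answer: 1586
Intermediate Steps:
c(L, T) = -6 - T (c(L, T) = (-6 - T)*1 = -6 - T)
b(P) = -4 (b(P) = -6 - 1*(-2) = -6 + 2 = -4)
(1077 + 513) + b(14 - 1*(-18)) = (1077 + 513) - 4 = 1590 - 4 = 1586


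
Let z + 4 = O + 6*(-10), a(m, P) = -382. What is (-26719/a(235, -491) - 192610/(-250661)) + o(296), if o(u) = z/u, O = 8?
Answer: 249856298809/3542842574 ≈ 70.524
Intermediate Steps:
z = -56 (z = -4 + (8 + 6*(-10)) = -4 + (8 - 60) = -4 - 52 = -56)
o(u) = -56/u
(-26719/a(235, -491) - 192610/(-250661)) + o(296) = (-26719/(-382) - 192610/(-250661)) - 56/296 = (-26719*(-1/382) - 192610*(-1/250661)) - 56*1/296 = (26719/382 + 192610/250661) - 7/37 = 6770988279/95752502 - 7/37 = 249856298809/3542842574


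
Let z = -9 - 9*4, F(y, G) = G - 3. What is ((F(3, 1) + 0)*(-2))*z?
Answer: -180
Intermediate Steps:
F(y, G) = -3 + G
z = -45 (z = -9 - 36 = -45)
((F(3, 1) + 0)*(-2))*z = (((-3 + 1) + 0)*(-2))*(-45) = ((-2 + 0)*(-2))*(-45) = -2*(-2)*(-45) = 4*(-45) = -180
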